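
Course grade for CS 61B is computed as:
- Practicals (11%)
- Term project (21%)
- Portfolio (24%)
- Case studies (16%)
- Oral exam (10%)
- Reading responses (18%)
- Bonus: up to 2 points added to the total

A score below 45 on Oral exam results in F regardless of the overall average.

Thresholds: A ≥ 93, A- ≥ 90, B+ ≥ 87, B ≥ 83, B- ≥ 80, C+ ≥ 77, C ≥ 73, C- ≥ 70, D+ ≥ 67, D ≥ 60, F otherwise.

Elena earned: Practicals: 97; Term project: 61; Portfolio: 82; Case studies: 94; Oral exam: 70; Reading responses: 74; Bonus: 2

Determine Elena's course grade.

B-

Oral exam score 70 ≥ 45: minimum met.
Weighted total:
  Practicals 97 × 0.11 = 10.67
  Term project 61 × 0.21 = 12.81
  Portfolio 82 × 0.24 = 19.68
  Case studies 94 × 0.16 = 15.04
  Oral exam 70 × 0.1 = 7
  Reading responses 74 × 0.18 = 13.32
Sum = 78.52
Bonus: 78.52 + 2 = 80.52
80.52 is ≥ 80 and < 83 → B-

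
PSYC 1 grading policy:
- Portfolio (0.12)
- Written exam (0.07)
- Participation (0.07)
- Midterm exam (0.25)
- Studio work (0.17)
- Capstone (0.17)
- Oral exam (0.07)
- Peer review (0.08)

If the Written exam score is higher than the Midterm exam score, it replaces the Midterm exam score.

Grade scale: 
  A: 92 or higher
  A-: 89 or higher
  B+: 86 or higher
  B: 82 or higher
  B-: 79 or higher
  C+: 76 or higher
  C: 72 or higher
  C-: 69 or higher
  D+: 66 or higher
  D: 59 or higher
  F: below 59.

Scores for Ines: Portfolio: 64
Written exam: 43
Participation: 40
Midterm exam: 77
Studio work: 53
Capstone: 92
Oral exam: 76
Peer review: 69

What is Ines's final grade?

Written exam (43) ≤ Midterm exam (77), so Midterm exam stays at 77.
Weighted total:
  Portfolio 64 × 0.12 = 7.68
  Written exam 43 × 0.07 = 3.01
  Participation 40 × 0.07 = 2.8
  Midterm exam 77 × 0.25 = 19.25
  Studio work 53 × 0.17 = 9.01
  Capstone 92 × 0.17 = 15.64
  Oral exam 76 × 0.07 = 5.32
  Peer review 69 × 0.08 = 5.52
Sum = 68.23
68.23 is ≥ 66 and < 69 → D+

D+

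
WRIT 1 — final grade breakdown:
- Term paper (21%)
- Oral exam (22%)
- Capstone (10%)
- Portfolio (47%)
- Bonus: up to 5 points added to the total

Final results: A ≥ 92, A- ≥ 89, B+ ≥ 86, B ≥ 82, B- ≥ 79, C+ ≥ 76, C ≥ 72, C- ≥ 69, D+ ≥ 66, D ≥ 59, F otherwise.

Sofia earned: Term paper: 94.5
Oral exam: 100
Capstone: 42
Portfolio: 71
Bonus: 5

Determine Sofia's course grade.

B

Weighted total:
  Term paper 94.5 × 0.21 = 19.845
  Oral exam 100 × 0.22 = 22
  Capstone 42 × 0.1 = 4.2
  Portfolio 71 × 0.47 = 33.37
Sum = 79.415
Bonus: 79.415 + 5 = 84.415
84.415 is ≥ 82 and < 86 → B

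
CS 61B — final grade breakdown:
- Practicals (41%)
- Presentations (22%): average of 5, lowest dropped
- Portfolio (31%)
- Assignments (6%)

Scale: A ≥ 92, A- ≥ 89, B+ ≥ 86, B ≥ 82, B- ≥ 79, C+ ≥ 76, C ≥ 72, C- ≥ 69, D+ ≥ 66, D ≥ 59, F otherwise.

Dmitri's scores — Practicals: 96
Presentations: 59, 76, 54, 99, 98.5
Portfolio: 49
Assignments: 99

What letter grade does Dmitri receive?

Presentations: drop 54 → average of remaining 4 = 332.5/4 = 83.125
Weighted total:
  Practicals 96 × 0.41 = 39.36
  Presentations 83.125 × 0.22 = 18.2875
  Portfolio 49 × 0.31 = 15.19
  Assignments 99 × 0.06 = 5.94
Sum = 78.7775
78.7775 is ≥ 76 and < 79 → C+

C+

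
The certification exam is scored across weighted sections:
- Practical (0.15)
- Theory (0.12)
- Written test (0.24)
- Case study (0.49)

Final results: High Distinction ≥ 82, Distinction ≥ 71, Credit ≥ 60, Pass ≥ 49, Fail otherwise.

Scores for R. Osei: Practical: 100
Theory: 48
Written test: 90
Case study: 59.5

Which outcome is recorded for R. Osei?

Distinction

Weighted total:
  Practical 100 × 0.15 = 15
  Theory 48 × 0.12 = 5.76
  Written test 90 × 0.24 = 21.6
  Case study 59.5 × 0.49 = 29.155
Sum = 71.515
71.515 is ≥ 71 and < 82 → Distinction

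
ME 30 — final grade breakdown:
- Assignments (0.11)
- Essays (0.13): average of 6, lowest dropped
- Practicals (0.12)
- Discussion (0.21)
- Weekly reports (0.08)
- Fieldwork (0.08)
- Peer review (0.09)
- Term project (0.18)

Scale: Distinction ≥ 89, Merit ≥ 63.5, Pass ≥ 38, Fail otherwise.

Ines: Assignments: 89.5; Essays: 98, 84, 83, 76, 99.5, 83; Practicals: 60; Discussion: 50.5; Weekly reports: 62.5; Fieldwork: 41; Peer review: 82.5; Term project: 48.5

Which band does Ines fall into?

Merit

Essays: drop 76 → average of remaining 5 = 447.5/5 = 89.5
Weighted total:
  Assignments 89.5 × 0.11 = 9.845
  Essays 89.5 × 0.13 = 11.635
  Practicals 60 × 0.12 = 7.2
  Discussion 50.5 × 0.21 = 10.605
  Weekly reports 62.5 × 0.08 = 5
  Fieldwork 41 × 0.08 = 3.28
  Peer review 82.5 × 0.09 = 7.425
  Term project 48.5 × 0.18 = 8.73
Sum = 63.72
63.72 is ≥ 63.5 and < 89 → Merit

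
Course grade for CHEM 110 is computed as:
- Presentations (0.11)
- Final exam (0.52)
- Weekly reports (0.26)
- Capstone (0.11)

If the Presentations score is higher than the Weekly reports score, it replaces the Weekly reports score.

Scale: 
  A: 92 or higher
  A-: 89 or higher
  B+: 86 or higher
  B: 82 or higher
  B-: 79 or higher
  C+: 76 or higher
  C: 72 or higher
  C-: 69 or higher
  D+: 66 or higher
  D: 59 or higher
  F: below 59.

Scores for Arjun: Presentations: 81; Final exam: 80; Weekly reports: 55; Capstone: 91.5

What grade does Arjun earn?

B-

Presentations (81) > Weekly reports (55), so Weekly reports counts as 81.
Weighted total:
  Presentations 81 × 0.11 = 8.91
  Final exam 80 × 0.52 = 41.6
  Weekly reports 81 × 0.26 = 21.06
  Capstone 91.5 × 0.11 = 10.065
Sum = 81.635
81.635 is ≥ 79 and < 82 → B-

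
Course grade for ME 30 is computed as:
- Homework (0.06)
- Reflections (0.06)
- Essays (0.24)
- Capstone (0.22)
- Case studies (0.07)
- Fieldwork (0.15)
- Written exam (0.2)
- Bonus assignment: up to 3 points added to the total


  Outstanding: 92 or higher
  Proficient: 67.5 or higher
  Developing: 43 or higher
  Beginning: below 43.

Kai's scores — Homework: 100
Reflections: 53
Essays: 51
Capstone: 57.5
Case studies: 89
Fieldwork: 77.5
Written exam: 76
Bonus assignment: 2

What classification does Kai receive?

Proficient

Weighted total:
  Homework 100 × 0.06 = 6
  Reflections 53 × 0.06 = 3.18
  Essays 51 × 0.24 = 12.24
  Capstone 57.5 × 0.22 = 12.65
  Case studies 89 × 0.07 = 6.23
  Fieldwork 77.5 × 0.15 = 11.625
  Written exam 76 × 0.2 = 15.2
Sum = 67.125
Bonus assignment: 67.125 + 2 = 69.125
69.125 is ≥ 67.5 and < 92 → Proficient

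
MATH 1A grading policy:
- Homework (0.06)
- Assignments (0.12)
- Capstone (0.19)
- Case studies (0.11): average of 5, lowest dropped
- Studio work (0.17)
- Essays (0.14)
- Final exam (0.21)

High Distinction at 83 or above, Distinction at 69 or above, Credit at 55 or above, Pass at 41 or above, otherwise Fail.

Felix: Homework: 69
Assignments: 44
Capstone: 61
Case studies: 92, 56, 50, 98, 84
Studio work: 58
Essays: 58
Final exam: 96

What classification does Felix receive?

Credit

Case studies: drop 50 → average of remaining 4 = 330/4 = 82.5
Weighted total:
  Homework 69 × 0.06 = 4.14
  Assignments 44 × 0.12 = 5.28
  Capstone 61 × 0.19 = 11.59
  Case studies 82.5 × 0.11 = 9.075
  Studio work 58 × 0.17 = 9.86
  Essays 58 × 0.14 = 8.12
  Final exam 96 × 0.21 = 20.16
Sum = 68.225
68.225 is ≥ 55 and < 69 → Credit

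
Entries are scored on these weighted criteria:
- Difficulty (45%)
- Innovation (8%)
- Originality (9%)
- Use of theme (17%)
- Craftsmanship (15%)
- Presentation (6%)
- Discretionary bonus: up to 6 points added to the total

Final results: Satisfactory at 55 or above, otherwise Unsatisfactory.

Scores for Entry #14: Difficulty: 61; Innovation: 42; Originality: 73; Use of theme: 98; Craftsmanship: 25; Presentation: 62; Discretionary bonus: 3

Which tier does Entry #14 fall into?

Satisfactory

Weighted total:
  Difficulty 61 × 0.45 = 27.45
  Innovation 42 × 0.08 = 3.36
  Originality 73 × 0.09 = 6.57
  Use of theme 98 × 0.17 = 16.66
  Craftsmanship 25 × 0.15 = 3.75
  Presentation 62 × 0.06 = 3.72
Sum = 61.51
Discretionary bonus: 61.51 + 3 = 64.51
64.51 ≥ 55 → Satisfactory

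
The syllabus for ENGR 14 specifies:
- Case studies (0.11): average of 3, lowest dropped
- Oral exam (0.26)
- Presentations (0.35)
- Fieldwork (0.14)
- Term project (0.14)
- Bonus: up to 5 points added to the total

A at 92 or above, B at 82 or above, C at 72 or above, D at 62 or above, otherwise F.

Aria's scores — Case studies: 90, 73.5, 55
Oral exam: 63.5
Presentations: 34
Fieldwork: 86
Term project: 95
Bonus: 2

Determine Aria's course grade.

Case studies: drop 55 → average of remaining 2 = 163.5/2 = 81.75
Weighted total:
  Case studies 81.75 × 0.11 = 8.9925
  Oral exam 63.5 × 0.26 = 16.51
  Presentations 34 × 0.35 = 11.9
  Fieldwork 86 × 0.14 = 12.04
  Term project 95 × 0.14 = 13.3
Sum = 62.7425
Bonus: 62.7425 + 2 = 64.7425
64.7425 is ≥ 62 and < 72 → D

D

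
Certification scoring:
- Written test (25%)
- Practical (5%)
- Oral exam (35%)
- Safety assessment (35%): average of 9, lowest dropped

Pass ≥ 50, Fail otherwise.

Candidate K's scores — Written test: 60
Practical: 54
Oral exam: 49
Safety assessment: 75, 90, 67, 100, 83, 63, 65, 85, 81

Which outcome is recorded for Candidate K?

Pass

Safety assessment: drop 63 → average of remaining 8 = 646/8 = 80.75
Weighted total:
  Written test 60 × 0.25 = 15
  Practical 54 × 0.05 = 2.7
  Oral exam 49 × 0.35 = 17.15
  Safety assessment 80.75 × 0.35 = 28.2625
Sum = 63.1125
63.1125 ≥ 50 → Pass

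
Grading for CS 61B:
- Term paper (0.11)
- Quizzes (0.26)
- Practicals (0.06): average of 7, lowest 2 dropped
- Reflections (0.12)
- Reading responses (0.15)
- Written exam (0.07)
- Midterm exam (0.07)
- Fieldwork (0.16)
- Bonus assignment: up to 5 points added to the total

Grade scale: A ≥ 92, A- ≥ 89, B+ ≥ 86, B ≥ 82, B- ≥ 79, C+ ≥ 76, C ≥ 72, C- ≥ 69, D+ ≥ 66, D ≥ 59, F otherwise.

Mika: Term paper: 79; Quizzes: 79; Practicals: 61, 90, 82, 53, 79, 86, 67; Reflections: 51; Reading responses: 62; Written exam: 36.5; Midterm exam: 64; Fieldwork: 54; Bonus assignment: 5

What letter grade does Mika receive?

Practicals: drop 53, 61 → average of remaining 5 = 404/5 = 80.8
Weighted total:
  Term paper 79 × 0.11 = 8.69
  Quizzes 79 × 0.26 = 20.54
  Practicals 80.8 × 0.06 = 4.848
  Reflections 51 × 0.12 = 6.12
  Reading responses 62 × 0.15 = 9.3
  Written exam 36.5 × 0.07 = 2.555
  Midterm exam 64 × 0.07 = 4.48
  Fieldwork 54 × 0.16 = 8.64
Sum = 65.173
Bonus assignment: 65.173 + 5 = 70.173
70.173 is ≥ 69 and < 72 → C-

C-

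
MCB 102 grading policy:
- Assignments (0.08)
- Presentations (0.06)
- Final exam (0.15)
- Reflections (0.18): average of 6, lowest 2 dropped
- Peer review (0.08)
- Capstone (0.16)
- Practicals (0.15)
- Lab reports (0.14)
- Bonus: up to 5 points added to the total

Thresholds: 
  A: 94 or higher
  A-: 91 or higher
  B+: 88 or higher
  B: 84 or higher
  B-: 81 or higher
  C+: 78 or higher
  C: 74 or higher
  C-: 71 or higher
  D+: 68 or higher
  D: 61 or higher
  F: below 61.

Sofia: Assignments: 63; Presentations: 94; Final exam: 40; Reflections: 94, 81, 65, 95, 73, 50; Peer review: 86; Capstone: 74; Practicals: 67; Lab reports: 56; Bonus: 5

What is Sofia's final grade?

C-

Reflections: drop 50, 65 → average of remaining 4 = 343/4 = 85.75
Weighted total:
  Assignments 63 × 0.08 = 5.04
  Presentations 94 × 0.06 = 5.64
  Final exam 40 × 0.15 = 6
  Reflections 85.75 × 0.18 = 15.435
  Peer review 86 × 0.08 = 6.88
  Capstone 74 × 0.16 = 11.84
  Practicals 67 × 0.15 = 10.05
  Lab reports 56 × 0.14 = 7.84
Sum = 68.725
Bonus: 68.725 + 5 = 73.725
73.725 is ≥ 71 and < 74 → C-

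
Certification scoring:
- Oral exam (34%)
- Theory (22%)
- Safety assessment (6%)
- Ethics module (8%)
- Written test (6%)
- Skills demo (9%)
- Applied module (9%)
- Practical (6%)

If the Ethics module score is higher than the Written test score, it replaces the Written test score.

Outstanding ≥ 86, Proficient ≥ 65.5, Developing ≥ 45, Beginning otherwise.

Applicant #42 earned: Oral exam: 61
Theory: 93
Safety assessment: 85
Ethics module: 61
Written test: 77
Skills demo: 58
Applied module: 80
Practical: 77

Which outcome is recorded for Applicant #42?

Proficient

Ethics module (61) ≤ Written test (77), so Written test stays at 77.
Weighted total:
  Oral exam 61 × 0.34 = 20.74
  Theory 93 × 0.22 = 20.46
  Safety assessment 85 × 0.06 = 5.1
  Ethics module 61 × 0.08 = 4.88
  Written test 77 × 0.06 = 4.62
  Skills demo 58 × 0.09 = 5.22
  Applied module 80 × 0.09 = 7.2
  Practical 77 × 0.06 = 4.62
Sum = 72.84
72.84 is ≥ 65.5 and < 86 → Proficient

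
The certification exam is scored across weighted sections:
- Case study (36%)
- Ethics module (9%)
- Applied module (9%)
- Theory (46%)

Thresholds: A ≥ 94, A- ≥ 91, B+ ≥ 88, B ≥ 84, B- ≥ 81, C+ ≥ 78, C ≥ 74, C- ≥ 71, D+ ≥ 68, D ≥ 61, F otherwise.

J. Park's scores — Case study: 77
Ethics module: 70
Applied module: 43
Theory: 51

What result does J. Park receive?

D

Weighted total:
  Case study 77 × 0.36 = 27.72
  Ethics module 70 × 0.09 = 6.3
  Applied module 43 × 0.09 = 3.87
  Theory 51 × 0.46 = 23.46
Sum = 61.35
61.35 is ≥ 61 and < 68 → D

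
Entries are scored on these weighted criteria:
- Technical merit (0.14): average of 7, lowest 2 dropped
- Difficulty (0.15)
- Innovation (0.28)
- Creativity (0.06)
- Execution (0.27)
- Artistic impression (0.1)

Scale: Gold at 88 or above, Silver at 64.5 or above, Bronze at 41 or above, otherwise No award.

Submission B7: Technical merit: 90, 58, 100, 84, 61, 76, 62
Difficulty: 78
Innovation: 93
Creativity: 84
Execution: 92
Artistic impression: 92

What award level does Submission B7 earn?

Gold

Technical merit: drop 58, 61 → average of remaining 5 = 412/5 = 82.4
Weighted total:
  Technical merit 82.4 × 0.14 = 11.536
  Difficulty 78 × 0.15 = 11.7
  Innovation 93 × 0.28 = 26.04
  Creativity 84 × 0.06 = 5.04
  Execution 92 × 0.27 = 24.84
  Artistic impression 92 × 0.1 = 9.2
Sum = 88.356
88.356 ≥ 88 → Gold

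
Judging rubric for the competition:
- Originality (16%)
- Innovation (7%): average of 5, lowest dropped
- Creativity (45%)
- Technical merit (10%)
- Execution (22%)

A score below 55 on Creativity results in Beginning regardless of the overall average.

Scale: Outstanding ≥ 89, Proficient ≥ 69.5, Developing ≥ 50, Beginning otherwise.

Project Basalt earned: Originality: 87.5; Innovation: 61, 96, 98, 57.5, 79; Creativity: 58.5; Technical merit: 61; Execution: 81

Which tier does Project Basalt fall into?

Innovation: drop 57.5 → average of remaining 4 = 334/4 = 83.5
Creativity score 58.5 ≥ 55: minimum met.
Weighted total:
  Originality 87.5 × 0.16 = 14
  Innovation 83.5 × 0.07 = 5.845
  Creativity 58.5 × 0.45 = 26.325
  Technical merit 61 × 0.1 = 6.1
  Execution 81 × 0.22 = 17.82
Sum = 70.09
70.09 is ≥ 69.5 and < 89 → Proficient

Proficient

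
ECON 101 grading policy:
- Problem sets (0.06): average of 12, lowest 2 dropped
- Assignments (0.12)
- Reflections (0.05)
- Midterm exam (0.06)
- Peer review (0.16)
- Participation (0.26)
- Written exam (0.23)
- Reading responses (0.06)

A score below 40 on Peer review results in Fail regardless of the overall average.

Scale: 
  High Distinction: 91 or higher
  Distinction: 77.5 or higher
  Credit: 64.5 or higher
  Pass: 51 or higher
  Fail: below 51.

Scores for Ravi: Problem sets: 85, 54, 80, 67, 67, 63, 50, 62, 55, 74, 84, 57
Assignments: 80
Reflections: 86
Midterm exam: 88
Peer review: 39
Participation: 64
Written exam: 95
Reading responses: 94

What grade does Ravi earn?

Problem sets: drop 50, 54 → average of remaining 10 = 694/10 = 69.4
Peer review score 39 < 40: minimum not met.
Weighted total:
  Problem sets 69.4 × 0.06 = 4.164
  Assignments 80 × 0.12 = 9.6
  Reflections 86 × 0.05 = 4.3
  Midterm exam 88 × 0.06 = 5.28
  Peer review 39 × 0.16 = 6.24
  Participation 64 × 0.26 = 16.64
  Written exam 95 × 0.23 = 21.85
  Reading responses 94 × 0.06 = 5.64
Sum = 73.714
Because the Peer review minimum was not met, the result is Fail.

Fail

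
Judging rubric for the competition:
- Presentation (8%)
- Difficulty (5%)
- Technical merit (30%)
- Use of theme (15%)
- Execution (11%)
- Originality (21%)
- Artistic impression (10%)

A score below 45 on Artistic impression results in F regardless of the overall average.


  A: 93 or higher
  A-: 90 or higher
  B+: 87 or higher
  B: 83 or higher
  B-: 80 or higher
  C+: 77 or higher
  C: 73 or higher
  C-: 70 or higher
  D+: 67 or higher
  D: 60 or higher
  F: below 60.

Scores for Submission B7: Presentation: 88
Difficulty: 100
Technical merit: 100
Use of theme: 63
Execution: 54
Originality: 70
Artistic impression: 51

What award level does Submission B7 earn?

Artistic impression score 51 ≥ 45: minimum met.
Weighted total:
  Presentation 88 × 0.08 = 7.04
  Difficulty 100 × 0.05 = 5
  Technical merit 100 × 0.3 = 30
  Use of theme 63 × 0.15 = 9.45
  Execution 54 × 0.11 = 5.94
  Originality 70 × 0.21 = 14.7
  Artistic impression 51 × 0.1 = 5.1
Sum = 77.23
77.23 is ≥ 77 and < 80 → C+

C+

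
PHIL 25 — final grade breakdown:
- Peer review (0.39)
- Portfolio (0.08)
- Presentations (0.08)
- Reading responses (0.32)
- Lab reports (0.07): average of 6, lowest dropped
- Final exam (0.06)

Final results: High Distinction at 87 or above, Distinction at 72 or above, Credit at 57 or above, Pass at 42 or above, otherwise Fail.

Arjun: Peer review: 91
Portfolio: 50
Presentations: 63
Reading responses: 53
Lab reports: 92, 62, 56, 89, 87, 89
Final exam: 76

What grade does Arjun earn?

Lab reports: drop 56 → average of remaining 5 = 419/5 = 83.8
Weighted total:
  Peer review 91 × 0.39 = 35.49
  Portfolio 50 × 0.08 = 4
  Presentations 63 × 0.08 = 5.04
  Reading responses 53 × 0.32 = 16.96
  Lab reports 83.8 × 0.07 = 5.866
  Final exam 76 × 0.06 = 4.56
Sum = 71.916
71.916 is ≥ 57 and < 72 → Credit

Credit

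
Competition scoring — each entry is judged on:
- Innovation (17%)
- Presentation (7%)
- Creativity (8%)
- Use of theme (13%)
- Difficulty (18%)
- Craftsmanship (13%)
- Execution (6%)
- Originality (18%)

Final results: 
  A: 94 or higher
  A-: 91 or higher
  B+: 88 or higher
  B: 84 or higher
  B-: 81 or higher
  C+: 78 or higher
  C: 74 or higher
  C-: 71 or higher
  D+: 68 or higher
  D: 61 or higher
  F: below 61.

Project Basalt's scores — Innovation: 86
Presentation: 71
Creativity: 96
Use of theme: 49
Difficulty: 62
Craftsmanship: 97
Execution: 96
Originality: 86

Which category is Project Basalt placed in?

C+

Weighted total:
  Innovation 86 × 0.17 = 14.62
  Presentation 71 × 0.07 = 4.97
  Creativity 96 × 0.08 = 7.68
  Use of theme 49 × 0.13 = 6.37
  Difficulty 62 × 0.18 = 11.16
  Craftsmanship 97 × 0.13 = 12.61
  Execution 96 × 0.06 = 5.76
  Originality 86 × 0.18 = 15.48
Sum = 78.65
78.65 is ≥ 78 and < 81 → C+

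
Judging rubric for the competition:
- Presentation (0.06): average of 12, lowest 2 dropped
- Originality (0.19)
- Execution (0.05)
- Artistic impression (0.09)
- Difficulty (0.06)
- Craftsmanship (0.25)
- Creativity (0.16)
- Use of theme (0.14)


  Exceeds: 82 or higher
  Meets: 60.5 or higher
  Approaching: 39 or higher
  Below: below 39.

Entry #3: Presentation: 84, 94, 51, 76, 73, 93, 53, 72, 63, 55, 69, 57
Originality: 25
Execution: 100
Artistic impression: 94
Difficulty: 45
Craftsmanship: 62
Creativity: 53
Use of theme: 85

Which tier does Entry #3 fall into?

Presentation: drop 51, 53 → average of remaining 10 = 736/10 = 73.6
Weighted total:
  Presentation 73.6 × 0.06 = 4.416
  Originality 25 × 0.19 = 4.75
  Execution 100 × 0.05 = 5
  Artistic impression 94 × 0.09 = 8.46
  Difficulty 45 × 0.06 = 2.7
  Craftsmanship 62 × 0.25 = 15.5
  Creativity 53 × 0.16 = 8.48
  Use of theme 85 × 0.14 = 11.9
Sum = 61.206
61.206 is ≥ 60.5 and < 82 → Meets

Meets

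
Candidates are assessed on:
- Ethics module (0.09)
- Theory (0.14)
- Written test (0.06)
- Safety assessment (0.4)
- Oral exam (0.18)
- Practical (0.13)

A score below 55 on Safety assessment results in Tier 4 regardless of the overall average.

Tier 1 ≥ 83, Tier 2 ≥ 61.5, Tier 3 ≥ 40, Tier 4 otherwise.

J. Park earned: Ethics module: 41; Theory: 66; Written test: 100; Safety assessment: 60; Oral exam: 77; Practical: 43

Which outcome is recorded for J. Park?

Tier 2

Safety assessment score 60 ≥ 55: minimum met.
Weighted total:
  Ethics module 41 × 0.09 = 3.69
  Theory 66 × 0.14 = 9.24
  Written test 100 × 0.06 = 6
  Safety assessment 60 × 0.4 = 24
  Oral exam 77 × 0.18 = 13.86
  Practical 43 × 0.13 = 5.59
Sum = 62.38
62.38 is ≥ 61.5 and < 83 → Tier 2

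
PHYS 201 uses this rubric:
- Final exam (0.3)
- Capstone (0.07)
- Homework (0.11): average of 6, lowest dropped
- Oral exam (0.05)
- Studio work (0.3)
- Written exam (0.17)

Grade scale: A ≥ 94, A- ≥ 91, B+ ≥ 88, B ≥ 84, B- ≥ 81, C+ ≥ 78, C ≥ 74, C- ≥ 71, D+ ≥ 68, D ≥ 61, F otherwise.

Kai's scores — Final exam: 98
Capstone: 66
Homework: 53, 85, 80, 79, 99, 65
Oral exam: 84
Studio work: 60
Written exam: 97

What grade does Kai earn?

Homework: drop 53 → average of remaining 5 = 408/5 = 81.6
Weighted total:
  Final exam 98 × 0.3 = 29.4
  Capstone 66 × 0.07 = 4.62
  Homework 81.6 × 0.11 = 8.976
  Oral exam 84 × 0.05 = 4.2
  Studio work 60 × 0.3 = 18
  Written exam 97 × 0.17 = 16.49
Sum = 81.686
81.686 is ≥ 81 and < 84 → B-

B-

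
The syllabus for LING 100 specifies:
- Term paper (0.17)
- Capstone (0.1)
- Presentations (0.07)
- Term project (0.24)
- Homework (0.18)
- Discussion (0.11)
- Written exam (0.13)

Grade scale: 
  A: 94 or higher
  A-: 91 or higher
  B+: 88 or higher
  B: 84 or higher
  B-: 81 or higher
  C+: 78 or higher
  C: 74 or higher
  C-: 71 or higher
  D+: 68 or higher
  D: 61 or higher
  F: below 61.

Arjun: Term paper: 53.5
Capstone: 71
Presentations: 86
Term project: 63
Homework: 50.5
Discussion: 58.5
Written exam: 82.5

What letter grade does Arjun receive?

D

Weighted total:
  Term paper 53.5 × 0.17 = 9.095
  Capstone 71 × 0.1 = 7.1
  Presentations 86 × 0.07 = 6.02
  Term project 63 × 0.24 = 15.12
  Homework 50.5 × 0.18 = 9.09
  Discussion 58.5 × 0.11 = 6.435
  Written exam 82.5 × 0.13 = 10.725
Sum = 63.585
63.585 is ≥ 61 and < 68 → D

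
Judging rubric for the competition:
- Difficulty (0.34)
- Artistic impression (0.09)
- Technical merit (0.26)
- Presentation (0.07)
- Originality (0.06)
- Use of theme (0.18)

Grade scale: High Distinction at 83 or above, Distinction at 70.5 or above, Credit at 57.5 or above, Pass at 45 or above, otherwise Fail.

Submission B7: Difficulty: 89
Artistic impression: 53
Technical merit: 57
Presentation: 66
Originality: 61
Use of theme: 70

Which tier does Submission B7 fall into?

Weighted total:
  Difficulty 89 × 0.34 = 30.26
  Artistic impression 53 × 0.09 = 4.77
  Technical merit 57 × 0.26 = 14.82
  Presentation 66 × 0.07 = 4.62
  Originality 61 × 0.06 = 3.66
  Use of theme 70 × 0.18 = 12.6
Sum = 70.73
70.73 is ≥ 70.5 and < 83 → Distinction

Distinction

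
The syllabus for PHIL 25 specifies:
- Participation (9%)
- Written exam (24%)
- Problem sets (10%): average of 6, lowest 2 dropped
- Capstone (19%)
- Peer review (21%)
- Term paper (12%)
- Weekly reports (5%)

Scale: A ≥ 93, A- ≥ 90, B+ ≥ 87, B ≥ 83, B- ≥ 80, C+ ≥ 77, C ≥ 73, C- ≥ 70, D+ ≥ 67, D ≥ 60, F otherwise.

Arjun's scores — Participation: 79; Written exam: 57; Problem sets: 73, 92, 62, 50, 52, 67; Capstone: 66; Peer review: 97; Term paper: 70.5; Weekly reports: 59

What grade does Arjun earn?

Problem sets: drop 50, 52 → average of remaining 4 = 294/4 = 73.5
Weighted total:
  Participation 79 × 0.09 = 7.11
  Written exam 57 × 0.24 = 13.68
  Problem sets 73.5 × 0.1 = 7.35
  Capstone 66 × 0.19 = 12.54
  Peer review 97 × 0.21 = 20.37
  Term paper 70.5 × 0.12 = 8.46
  Weekly reports 59 × 0.05 = 2.95
Sum = 72.46
72.46 is ≥ 70 and < 73 → C-

C-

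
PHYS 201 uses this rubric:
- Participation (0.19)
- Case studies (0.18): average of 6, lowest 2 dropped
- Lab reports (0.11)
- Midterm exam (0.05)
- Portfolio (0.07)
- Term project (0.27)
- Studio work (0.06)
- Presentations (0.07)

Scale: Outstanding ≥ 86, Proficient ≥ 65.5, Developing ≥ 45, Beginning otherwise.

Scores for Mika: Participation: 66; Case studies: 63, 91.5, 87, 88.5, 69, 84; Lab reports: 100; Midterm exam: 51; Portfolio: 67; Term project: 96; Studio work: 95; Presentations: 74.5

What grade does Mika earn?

Case studies: drop 63, 69 → average of remaining 4 = 351/4 = 87.75
Weighted total:
  Participation 66 × 0.19 = 12.54
  Case studies 87.75 × 0.18 = 15.795
  Lab reports 100 × 0.11 = 11
  Midterm exam 51 × 0.05 = 2.55
  Portfolio 67 × 0.07 = 4.69
  Term project 96 × 0.27 = 25.92
  Studio work 95 × 0.06 = 5.7
  Presentations 74.5 × 0.07 = 5.215
Sum = 83.41
83.41 is ≥ 65.5 and < 86 → Proficient

Proficient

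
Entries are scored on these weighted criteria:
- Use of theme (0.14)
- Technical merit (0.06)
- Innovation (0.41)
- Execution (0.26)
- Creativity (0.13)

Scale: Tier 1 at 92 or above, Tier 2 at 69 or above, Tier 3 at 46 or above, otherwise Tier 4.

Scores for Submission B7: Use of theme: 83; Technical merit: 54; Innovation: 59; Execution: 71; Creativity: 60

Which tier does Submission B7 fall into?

Tier 3

Weighted total:
  Use of theme 83 × 0.14 = 11.62
  Technical merit 54 × 0.06 = 3.24
  Innovation 59 × 0.41 = 24.19
  Execution 71 × 0.26 = 18.46
  Creativity 60 × 0.13 = 7.8
Sum = 65.31
65.31 is ≥ 46 and < 69 → Tier 3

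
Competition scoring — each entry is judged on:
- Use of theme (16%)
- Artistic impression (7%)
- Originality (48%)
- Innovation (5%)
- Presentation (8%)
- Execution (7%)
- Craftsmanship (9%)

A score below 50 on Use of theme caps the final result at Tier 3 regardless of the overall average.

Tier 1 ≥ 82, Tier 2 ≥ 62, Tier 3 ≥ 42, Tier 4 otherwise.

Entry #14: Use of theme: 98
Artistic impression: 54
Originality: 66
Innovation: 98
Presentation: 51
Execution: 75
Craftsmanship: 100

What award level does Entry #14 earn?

Tier 2

Use of theme score 98 ≥ 50: minimum met.
Weighted total:
  Use of theme 98 × 0.16 = 15.68
  Artistic impression 54 × 0.07 = 3.78
  Originality 66 × 0.48 = 31.68
  Innovation 98 × 0.05 = 4.9
  Presentation 51 × 0.08 = 4.08
  Execution 75 × 0.07 = 5.25
  Craftsmanship 100 × 0.09 = 9
Sum = 74.37
74.37 is ≥ 62 and < 82 → Tier 2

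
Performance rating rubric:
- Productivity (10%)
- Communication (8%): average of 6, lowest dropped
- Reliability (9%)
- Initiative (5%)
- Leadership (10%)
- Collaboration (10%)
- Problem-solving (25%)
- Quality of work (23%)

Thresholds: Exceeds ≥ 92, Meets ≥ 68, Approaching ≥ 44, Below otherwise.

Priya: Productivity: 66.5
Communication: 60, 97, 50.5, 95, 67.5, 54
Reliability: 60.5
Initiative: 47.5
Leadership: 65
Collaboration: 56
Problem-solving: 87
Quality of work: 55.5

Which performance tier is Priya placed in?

Communication: drop 50.5 → average of remaining 5 = 373.5/5 = 74.7
Weighted total:
  Productivity 66.5 × 0.1 = 6.65
  Communication 74.7 × 0.08 = 5.976
  Reliability 60.5 × 0.09 = 5.445
  Initiative 47.5 × 0.05 = 2.375
  Leadership 65 × 0.1 = 6.5
  Collaboration 56 × 0.1 = 5.6
  Problem-solving 87 × 0.25 = 21.75
  Quality of work 55.5 × 0.23 = 12.765
Sum = 67.061
67.061 is ≥ 44 and < 68 → Approaching

Approaching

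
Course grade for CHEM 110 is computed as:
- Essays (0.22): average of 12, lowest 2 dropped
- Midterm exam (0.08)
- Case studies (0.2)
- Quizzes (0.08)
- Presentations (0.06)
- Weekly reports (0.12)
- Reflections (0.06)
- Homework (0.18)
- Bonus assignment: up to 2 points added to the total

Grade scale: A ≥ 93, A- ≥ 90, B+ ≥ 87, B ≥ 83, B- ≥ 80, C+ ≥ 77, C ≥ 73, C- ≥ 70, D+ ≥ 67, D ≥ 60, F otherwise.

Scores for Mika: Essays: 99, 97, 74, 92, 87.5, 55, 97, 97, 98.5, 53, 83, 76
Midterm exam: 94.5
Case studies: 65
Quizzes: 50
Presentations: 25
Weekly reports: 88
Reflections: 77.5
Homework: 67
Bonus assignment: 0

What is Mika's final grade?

Essays: drop 53, 55 → average of remaining 10 = 901/10 = 90.1
Weighted total:
  Essays 90.1 × 0.22 = 19.822
  Midterm exam 94.5 × 0.08 = 7.56
  Case studies 65 × 0.2 = 13
  Quizzes 50 × 0.08 = 4
  Presentations 25 × 0.06 = 1.5
  Weekly reports 88 × 0.12 = 10.56
  Reflections 77.5 × 0.06 = 4.65
  Homework 67 × 0.18 = 12.06
Sum = 73.152
Bonus assignment: 73.152 + 0 = 73.152
73.152 is ≥ 73 and < 77 → C

C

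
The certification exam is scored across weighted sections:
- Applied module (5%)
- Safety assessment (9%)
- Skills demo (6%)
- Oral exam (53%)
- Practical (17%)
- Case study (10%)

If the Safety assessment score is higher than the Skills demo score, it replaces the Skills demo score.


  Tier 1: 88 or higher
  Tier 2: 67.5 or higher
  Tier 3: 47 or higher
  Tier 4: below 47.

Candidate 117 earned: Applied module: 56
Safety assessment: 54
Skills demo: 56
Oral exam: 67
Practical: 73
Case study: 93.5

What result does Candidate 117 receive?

Tier 2

Safety assessment (54) ≤ Skills demo (56), so Skills demo stays at 56.
Weighted total:
  Applied module 56 × 0.05 = 2.8
  Safety assessment 54 × 0.09 = 4.86
  Skills demo 56 × 0.06 = 3.36
  Oral exam 67 × 0.53 = 35.51
  Practical 73 × 0.17 = 12.41
  Case study 93.5 × 0.1 = 9.35
Sum = 68.29
68.29 is ≥ 67.5 and < 88 → Tier 2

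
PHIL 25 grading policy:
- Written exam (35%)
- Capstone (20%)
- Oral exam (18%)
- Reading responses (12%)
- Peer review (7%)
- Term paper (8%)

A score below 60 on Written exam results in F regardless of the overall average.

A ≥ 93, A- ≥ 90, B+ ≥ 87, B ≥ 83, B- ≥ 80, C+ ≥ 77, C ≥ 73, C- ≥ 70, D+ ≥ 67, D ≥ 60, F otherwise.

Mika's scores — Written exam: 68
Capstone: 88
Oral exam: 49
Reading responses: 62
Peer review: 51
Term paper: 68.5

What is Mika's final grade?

Written exam score 68 ≥ 60: minimum met.
Weighted total:
  Written exam 68 × 0.35 = 23.8
  Capstone 88 × 0.2 = 17.6
  Oral exam 49 × 0.18 = 8.82
  Reading responses 62 × 0.12 = 7.44
  Peer review 51 × 0.07 = 3.57
  Term paper 68.5 × 0.08 = 5.48
Sum = 66.71
66.71 is ≥ 60 and < 67 → D

D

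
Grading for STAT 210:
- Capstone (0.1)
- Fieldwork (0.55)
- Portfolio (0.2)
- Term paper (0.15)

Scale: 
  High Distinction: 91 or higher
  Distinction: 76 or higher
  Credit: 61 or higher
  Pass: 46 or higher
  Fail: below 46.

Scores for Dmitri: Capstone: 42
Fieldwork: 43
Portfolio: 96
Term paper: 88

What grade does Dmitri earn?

Weighted total:
  Capstone 42 × 0.1 = 4.2
  Fieldwork 43 × 0.55 = 23.65
  Portfolio 96 × 0.2 = 19.2
  Term paper 88 × 0.15 = 13.2
Sum = 60.25
60.25 is ≥ 46 and < 61 → Pass

Pass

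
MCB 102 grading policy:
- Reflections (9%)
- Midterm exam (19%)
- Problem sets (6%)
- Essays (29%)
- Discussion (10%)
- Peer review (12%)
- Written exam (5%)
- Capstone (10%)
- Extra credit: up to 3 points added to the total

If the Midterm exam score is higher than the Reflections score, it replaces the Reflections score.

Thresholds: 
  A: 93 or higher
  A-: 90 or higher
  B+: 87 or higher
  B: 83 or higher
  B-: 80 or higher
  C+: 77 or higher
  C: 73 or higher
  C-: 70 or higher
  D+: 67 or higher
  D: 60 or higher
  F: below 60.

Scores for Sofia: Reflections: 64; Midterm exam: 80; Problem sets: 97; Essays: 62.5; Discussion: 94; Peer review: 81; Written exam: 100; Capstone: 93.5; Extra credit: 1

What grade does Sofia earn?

Midterm exam (80) > Reflections (64), so Reflections counts as 80.
Weighted total:
  Reflections 80 × 0.09 = 7.2
  Midterm exam 80 × 0.19 = 15.2
  Problem sets 97 × 0.06 = 5.82
  Essays 62.5 × 0.29 = 18.125
  Discussion 94 × 0.1 = 9.4
  Peer review 81 × 0.12 = 9.72
  Written exam 100 × 0.05 = 5
  Capstone 93.5 × 0.1 = 9.35
Sum = 79.815
Extra credit: 79.815 + 1 = 80.815
80.815 is ≥ 80 and < 83 → B-

B-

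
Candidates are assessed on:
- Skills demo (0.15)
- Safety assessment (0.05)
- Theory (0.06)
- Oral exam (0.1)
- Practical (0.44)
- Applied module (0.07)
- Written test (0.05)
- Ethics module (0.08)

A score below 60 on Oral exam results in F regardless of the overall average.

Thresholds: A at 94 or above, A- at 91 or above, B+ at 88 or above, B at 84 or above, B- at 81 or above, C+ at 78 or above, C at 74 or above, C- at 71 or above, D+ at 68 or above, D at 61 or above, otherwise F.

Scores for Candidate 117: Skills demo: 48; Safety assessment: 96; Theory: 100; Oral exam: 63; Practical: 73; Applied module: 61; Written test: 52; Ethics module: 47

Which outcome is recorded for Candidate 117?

Oral exam score 63 ≥ 60: minimum met.
Weighted total:
  Skills demo 48 × 0.15 = 7.2
  Safety assessment 96 × 0.05 = 4.8
  Theory 100 × 0.06 = 6
  Oral exam 63 × 0.1 = 6.3
  Practical 73 × 0.44 = 32.12
  Applied module 61 × 0.07 = 4.27
  Written test 52 × 0.05 = 2.6
  Ethics module 47 × 0.08 = 3.76
Sum = 67.05
67.05 is ≥ 61 and < 68 → D

D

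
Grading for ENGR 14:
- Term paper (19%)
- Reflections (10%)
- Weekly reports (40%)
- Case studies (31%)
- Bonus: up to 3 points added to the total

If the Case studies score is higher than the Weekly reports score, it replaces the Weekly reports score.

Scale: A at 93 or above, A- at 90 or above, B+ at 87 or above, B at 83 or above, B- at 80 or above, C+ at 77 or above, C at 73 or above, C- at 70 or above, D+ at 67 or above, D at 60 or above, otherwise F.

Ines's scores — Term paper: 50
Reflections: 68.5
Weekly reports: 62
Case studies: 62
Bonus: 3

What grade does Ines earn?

Case studies (62) ≤ Weekly reports (62), so Weekly reports stays at 62.
Weighted total:
  Term paper 50 × 0.19 = 9.5
  Reflections 68.5 × 0.1 = 6.85
  Weekly reports 62 × 0.4 = 24.8
  Case studies 62 × 0.31 = 19.22
Sum = 60.37
Bonus: 60.37 + 3 = 63.37
63.37 is ≥ 60 and < 67 → D

D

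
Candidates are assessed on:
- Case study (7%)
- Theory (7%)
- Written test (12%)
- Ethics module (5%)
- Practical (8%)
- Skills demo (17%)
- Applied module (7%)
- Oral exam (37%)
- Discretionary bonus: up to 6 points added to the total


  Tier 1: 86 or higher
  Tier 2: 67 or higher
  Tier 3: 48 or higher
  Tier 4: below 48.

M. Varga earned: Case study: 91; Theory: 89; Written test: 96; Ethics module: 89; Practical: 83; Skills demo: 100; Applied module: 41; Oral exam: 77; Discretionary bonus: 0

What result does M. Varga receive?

Weighted total:
  Case study 91 × 0.07 = 6.37
  Theory 89 × 0.07 = 6.23
  Written test 96 × 0.12 = 11.52
  Ethics module 89 × 0.05 = 4.45
  Practical 83 × 0.08 = 6.64
  Skills demo 100 × 0.17 = 17
  Applied module 41 × 0.07 = 2.87
  Oral exam 77 × 0.37 = 28.49
Sum = 83.57
Discretionary bonus: 83.57 + 0 = 83.57
83.57 is ≥ 67 and < 86 → Tier 2

Tier 2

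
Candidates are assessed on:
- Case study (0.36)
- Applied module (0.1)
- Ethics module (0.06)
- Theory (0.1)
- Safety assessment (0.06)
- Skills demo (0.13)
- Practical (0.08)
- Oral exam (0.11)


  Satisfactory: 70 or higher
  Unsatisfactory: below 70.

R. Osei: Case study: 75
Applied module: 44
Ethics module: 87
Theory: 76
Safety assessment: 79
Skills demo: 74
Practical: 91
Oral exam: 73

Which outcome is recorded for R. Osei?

Weighted total:
  Case study 75 × 0.36 = 27
  Applied module 44 × 0.1 = 4.4
  Ethics module 87 × 0.06 = 5.22
  Theory 76 × 0.1 = 7.6
  Safety assessment 79 × 0.06 = 4.74
  Skills demo 74 × 0.13 = 9.62
  Practical 91 × 0.08 = 7.28
  Oral exam 73 × 0.11 = 8.03
Sum = 73.89
73.89 ≥ 70 → Satisfactory

Satisfactory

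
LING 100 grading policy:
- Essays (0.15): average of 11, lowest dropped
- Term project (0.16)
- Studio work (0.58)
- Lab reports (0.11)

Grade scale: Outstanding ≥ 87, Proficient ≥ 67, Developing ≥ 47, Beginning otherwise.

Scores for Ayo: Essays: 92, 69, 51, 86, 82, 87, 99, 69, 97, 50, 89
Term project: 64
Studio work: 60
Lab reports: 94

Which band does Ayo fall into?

Proficient

Essays: drop 50 → average of remaining 10 = 821/10 = 82.1
Weighted total:
  Essays 82.1 × 0.15 = 12.315
  Term project 64 × 0.16 = 10.24
  Studio work 60 × 0.58 = 34.8
  Lab reports 94 × 0.11 = 10.34
Sum = 67.695
67.695 is ≥ 67 and < 87 → Proficient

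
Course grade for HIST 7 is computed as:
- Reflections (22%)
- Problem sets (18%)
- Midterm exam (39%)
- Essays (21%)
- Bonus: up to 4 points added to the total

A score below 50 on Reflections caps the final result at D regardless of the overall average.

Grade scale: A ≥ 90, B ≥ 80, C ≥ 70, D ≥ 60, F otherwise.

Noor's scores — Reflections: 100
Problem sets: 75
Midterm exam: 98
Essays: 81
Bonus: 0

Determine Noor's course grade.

A

Reflections score 100 ≥ 50: minimum met.
Weighted total:
  Reflections 100 × 0.22 = 22
  Problem sets 75 × 0.18 = 13.5
  Midterm exam 98 × 0.39 = 38.22
  Essays 81 × 0.21 = 17.01
Sum = 90.73
Bonus: 90.73 + 0 = 90.73
90.73 ≥ 90 → A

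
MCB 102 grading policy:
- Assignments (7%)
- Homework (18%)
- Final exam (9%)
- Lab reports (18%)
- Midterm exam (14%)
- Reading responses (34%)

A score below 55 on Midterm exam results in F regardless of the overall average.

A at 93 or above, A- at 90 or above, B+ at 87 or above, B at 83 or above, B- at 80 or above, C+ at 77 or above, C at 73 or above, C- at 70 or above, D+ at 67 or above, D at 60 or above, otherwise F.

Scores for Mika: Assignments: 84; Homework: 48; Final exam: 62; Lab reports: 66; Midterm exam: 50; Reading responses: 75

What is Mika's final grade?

F

Midterm exam score 50 < 55: minimum not met.
Weighted total:
  Assignments 84 × 0.07 = 5.88
  Homework 48 × 0.18 = 8.64
  Final exam 62 × 0.09 = 5.58
  Lab reports 66 × 0.18 = 11.88
  Midterm exam 50 × 0.14 = 7
  Reading responses 75 × 0.34 = 25.5
Sum = 64.48
Because the Midterm exam minimum was not met, the result is F.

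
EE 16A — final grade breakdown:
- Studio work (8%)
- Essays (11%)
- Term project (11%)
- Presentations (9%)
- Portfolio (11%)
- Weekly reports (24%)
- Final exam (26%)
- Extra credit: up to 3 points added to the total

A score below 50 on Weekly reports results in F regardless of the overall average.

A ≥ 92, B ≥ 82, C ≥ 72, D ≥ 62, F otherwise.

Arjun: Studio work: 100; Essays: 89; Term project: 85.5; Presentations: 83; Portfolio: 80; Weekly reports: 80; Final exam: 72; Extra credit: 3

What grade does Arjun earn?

Weekly reports score 80 ≥ 50: minimum met.
Weighted total:
  Studio work 100 × 0.08 = 8
  Essays 89 × 0.11 = 9.79
  Term project 85.5 × 0.11 = 9.405
  Presentations 83 × 0.09 = 7.47
  Portfolio 80 × 0.11 = 8.8
  Weekly reports 80 × 0.24 = 19.2
  Final exam 72 × 0.26 = 18.72
Sum = 81.385
Extra credit: 81.385 + 3 = 84.385
84.385 is ≥ 82 and < 92 → B

B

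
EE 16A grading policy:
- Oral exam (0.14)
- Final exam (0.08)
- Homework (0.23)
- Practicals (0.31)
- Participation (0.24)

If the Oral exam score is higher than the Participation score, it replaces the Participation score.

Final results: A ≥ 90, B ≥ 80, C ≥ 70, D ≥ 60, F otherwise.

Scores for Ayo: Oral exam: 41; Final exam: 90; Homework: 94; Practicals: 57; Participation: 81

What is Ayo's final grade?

C

Oral exam (41) ≤ Participation (81), so Participation stays at 81.
Weighted total:
  Oral exam 41 × 0.14 = 5.74
  Final exam 90 × 0.08 = 7.2
  Homework 94 × 0.23 = 21.62
  Practicals 57 × 0.31 = 17.67
  Participation 81 × 0.24 = 19.44
Sum = 71.67
71.67 is ≥ 70 and < 80 → C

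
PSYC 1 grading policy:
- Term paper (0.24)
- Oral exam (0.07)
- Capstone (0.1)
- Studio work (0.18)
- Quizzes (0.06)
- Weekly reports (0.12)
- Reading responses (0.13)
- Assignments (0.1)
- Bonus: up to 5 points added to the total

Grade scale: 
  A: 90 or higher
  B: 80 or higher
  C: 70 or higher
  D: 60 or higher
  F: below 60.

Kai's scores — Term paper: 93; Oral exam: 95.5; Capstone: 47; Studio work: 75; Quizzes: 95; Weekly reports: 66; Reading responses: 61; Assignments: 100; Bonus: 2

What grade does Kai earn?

B

Weighted total:
  Term paper 93 × 0.24 = 22.32
  Oral exam 95.5 × 0.07 = 6.685
  Capstone 47 × 0.1 = 4.7
  Studio work 75 × 0.18 = 13.5
  Quizzes 95 × 0.06 = 5.7
  Weekly reports 66 × 0.12 = 7.92
  Reading responses 61 × 0.13 = 7.93
  Assignments 100 × 0.1 = 10
Sum = 78.755
Bonus: 78.755 + 2 = 80.755
80.755 is ≥ 80 and < 90 → B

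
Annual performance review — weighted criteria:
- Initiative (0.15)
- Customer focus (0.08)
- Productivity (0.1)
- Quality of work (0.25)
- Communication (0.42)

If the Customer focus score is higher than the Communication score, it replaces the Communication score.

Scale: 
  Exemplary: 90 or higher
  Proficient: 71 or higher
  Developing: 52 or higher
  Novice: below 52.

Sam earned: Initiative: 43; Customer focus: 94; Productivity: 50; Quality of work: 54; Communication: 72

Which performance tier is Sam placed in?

Customer focus (94) > Communication (72), so Communication counts as 94.
Weighted total:
  Initiative 43 × 0.15 = 6.45
  Customer focus 94 × 0.08 = 7.52
  Productivity 50 × 0.1 = 5
  Quality of work 54 × 0.25 = 13.5
  Communication 94 × 0.42 = 39.48
Sum = 71.95
71.95 is ≥ 71 and < 90 → Proficient

Proficient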